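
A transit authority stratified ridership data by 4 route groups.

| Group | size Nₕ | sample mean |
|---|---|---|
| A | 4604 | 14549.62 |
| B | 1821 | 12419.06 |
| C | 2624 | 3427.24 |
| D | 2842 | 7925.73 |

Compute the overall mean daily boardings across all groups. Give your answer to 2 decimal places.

10185.82

N = 4604 + 1821 + 2624 + 2842 = 11891.
The stratified mean weights each stratum mean by its population share Nₕ/N.
Σ Nₕx̄ₕ = 4604·14549.62 + 1821·12419.06 + 2624·3427.24 + 2842·7925.73 = 66986450.48 + 22615108.26 + 8993077.76 + 22524924.66 = 121119561.16.
Divide by N: 121119561.16 / 11891 = 10185.8179... → 10185.82.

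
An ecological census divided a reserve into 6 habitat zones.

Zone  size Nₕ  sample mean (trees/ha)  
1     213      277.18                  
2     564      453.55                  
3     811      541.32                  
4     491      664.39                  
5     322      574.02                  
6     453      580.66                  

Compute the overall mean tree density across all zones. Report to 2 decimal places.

x̄_st = (Σ Nₕx̄ₕ) / (Σ Nₕ) = (213·277.18 + 564·453.55 + 811·541.32 + 491·664.39 + 322·574.02 + 453·580.66) / 2854
= 1527940.97 / 2854 = 535.3682... → 535.37.

535.37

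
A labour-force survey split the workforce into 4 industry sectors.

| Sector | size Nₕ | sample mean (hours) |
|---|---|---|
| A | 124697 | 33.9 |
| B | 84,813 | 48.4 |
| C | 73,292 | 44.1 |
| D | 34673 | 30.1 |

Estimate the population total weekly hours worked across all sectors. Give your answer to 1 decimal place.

A: 124697·33.9 = 4227228.3
B: 84813·48.4 = 4104949.2
C: 73292·44.1 = 3232177.2
D: 34673·30.1 = 1043657.3
τ̂ = Σ Nₕx̄ₕ = 12608012.0.

12608012.0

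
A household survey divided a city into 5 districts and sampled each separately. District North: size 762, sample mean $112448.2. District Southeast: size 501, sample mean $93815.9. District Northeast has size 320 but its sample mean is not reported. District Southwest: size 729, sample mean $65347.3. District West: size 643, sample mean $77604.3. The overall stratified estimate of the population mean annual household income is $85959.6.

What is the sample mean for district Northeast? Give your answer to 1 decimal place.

N = 762 + 501 + 320 + 729 + 643 = 2955.
Overall total = μ·N = 85959.6·2955 = 254010618.
Subtract the known strata: 762·112448.2 + 501·93815.9 + 729·65347.3 + 643·77604.3 = 230225040.9.
Remaining total for district Northeast: 254010618 − 230225040.9 = 23785577.1.
Divide by its size: 23785577.1 / 320 = 74329.928... → 74329.9.

74329.9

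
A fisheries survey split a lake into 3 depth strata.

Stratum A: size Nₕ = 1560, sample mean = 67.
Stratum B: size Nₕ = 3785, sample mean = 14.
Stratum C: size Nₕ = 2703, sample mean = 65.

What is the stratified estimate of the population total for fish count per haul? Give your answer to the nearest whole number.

A: 1560·67 = 104520
B: 3785·14 = 52990
C: 2703·65 = 175695
τ̂ = Σ Nₕx̄ₕ = 333205.

333205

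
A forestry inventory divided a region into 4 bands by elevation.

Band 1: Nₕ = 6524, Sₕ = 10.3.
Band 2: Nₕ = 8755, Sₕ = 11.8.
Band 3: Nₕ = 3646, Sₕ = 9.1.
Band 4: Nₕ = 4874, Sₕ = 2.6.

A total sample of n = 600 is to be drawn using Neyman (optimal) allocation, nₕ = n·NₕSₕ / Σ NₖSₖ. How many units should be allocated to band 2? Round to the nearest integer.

286

Σ NₕSₕ = 6524·10.3 + 8755·11.8 + 3646·9.1 + 4874·2.6 = 216357.2.
Share for 2: 103309/216357.2 = 0.47749.
n_2 = 600 × 0.47749 = 286.496... → 286.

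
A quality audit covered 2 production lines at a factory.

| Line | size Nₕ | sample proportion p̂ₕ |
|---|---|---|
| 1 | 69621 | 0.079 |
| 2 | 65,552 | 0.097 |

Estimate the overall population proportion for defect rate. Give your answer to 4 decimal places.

N = 69621 + 65552 = 135173.
Overall proportion = Σ (Nₕ/N)·p̂ₕ.
Σ Nₕp̂ₕ = 5500.059 + 6358.544 = 11858.603.
11858.603 / 135173 = 0.087729... → 0.0877.

0.0877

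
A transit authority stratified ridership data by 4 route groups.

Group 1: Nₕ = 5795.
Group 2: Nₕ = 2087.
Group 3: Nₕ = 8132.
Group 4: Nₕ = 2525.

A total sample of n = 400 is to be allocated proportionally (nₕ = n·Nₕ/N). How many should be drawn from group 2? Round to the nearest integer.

45

Share of group 2 = 2087/18539 = 0.11257.
Allocate 400 × 0.11257 = 45.029... → 45.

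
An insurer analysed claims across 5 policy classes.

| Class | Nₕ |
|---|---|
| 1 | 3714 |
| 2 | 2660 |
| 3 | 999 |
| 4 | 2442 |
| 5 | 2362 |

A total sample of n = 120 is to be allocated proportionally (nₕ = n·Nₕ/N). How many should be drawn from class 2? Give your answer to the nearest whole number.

N = 3714 + 2660 + 999 + 2442 + 2362 = 12177.
n_2 = 120·2660/12177 = 26.213... → 26.

26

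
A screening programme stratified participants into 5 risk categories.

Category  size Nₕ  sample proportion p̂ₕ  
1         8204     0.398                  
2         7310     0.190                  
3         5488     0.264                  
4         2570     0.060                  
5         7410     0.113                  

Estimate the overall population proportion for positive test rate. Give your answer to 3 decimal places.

0.229

Wₕ = Nₕ/N with N = 30982: 0.2648, 0.2359, 0.1771, 0.0830, 0.2392.
p̂_st = 0.2648·0.398 + 0.2359·0.190 + 0.1771·0.264 + 0.0830·0.060 + 0.2392·0.113 ≈ 0.22899... → 0.229.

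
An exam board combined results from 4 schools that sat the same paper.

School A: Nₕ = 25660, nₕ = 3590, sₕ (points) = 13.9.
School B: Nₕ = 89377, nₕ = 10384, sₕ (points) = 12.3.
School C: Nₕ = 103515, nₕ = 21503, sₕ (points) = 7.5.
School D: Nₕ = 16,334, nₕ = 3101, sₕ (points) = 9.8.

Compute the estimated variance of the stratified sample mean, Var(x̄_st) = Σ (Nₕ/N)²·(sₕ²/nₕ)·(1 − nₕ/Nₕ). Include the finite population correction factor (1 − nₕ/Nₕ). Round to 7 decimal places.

N = 234886; Wₕ = Nₕ/N.
school A: (25660/234886)²·13.9²/3590·(1 − 3590/25660) = 0.0005524333
school B: (89377/234886)²·12.3²/10384·(1 − 10384/89377) = 0.0018644282
school C: (103515/234886)²·7.5²/21503·(1 − 21503/103515) = 0.0004025223
school D: (16334/234886)²·9.8²/3101·(1 − 3101/16334) = 0.0001213352
Sum = 0.0029407190 → 0.0029407.

0.0029407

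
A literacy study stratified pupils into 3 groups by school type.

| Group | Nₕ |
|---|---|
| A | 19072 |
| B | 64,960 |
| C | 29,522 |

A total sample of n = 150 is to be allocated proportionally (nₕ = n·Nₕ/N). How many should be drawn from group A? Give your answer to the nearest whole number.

25

Share of group A = 19072/113554 = 0.16796.
Allocate 150 × 0.16796 = 25.193... → 25.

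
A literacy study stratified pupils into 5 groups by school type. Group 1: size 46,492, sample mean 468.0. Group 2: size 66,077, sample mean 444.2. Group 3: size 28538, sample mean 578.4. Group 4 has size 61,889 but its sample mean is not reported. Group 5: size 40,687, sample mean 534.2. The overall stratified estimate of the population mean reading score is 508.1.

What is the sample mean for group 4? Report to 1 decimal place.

Σ Nₕx̄ₕ = N·μ, so 61889·x̄_4 = 243683·508.1 − (46492·468.0 + 66077·444.2 + 28538·578.4 + 40687·534.2).
= 123815332.3 − 89351034 = 34464298.3.
x̄_4 = 34464298.3 / 61889 = 556.873... → 556.9.

556.9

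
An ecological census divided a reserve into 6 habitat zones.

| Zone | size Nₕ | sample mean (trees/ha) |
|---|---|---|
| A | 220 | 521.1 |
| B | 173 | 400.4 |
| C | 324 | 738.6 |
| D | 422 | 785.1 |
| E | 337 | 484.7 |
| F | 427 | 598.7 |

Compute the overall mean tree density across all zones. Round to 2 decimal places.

N = 1903; weights Wₕ = Nₕ/N = (0.1156, 0.0909, 0.1703, 0.2218, 0.1771, 0.2244).
x̄_st = Σ Wₕ·x̄ₕ = 0.1156·521.1 + 0.0909·400.4 + 0.1703·738.6 + 0.2218·785.1 + 0.1771·484.7 + 0.2244·598.7 ≈ 616.6677...
→ 616.67.

616.67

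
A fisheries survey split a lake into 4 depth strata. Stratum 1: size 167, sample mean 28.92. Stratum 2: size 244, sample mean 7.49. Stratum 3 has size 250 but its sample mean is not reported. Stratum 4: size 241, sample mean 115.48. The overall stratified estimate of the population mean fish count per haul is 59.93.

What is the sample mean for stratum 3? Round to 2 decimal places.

N = 167 + 244 + 250 + 241 = 902.
Overall total = μ·N = 59.93·902 = 54056.86.
Subtract the known strata: 167·28.92 + 244·7.49 + 241·115.48 = 34487.88.
Remaining total for stratum 3: 54056.86 − 34487.88 = 19568.98.
Divide by its size: 19568.98 / 250 = 78.2759... → 78.28.

78.28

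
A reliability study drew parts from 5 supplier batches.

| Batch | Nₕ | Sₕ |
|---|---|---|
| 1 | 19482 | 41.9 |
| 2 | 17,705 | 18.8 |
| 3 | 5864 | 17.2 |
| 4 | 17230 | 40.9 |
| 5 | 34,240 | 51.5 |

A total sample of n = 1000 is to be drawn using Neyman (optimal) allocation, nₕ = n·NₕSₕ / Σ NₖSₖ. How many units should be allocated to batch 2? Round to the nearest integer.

Σ NₕSₕ = 19482·41.9 + 17705·18.8 + 5864·17.2 + 17230·40.9 + 34240·51.5 = 3718077.6.
Share for 2: 332854/3718077.6 = 0.08952.
n_2 = 1000 × 0.08952 = 89.523... → 90.

90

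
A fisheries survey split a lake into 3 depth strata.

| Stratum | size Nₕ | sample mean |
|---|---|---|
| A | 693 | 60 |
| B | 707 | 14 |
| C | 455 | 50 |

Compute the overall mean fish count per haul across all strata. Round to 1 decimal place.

N = 693 + 707 + 455 = 1855.
Weight each subgroup mean by Nₕ/N and sum.
Σ Nₕx̄ₕ = 693·60 + 707·14 + 455·50 = 41580 + 9898 + 22750 = 74228.
Divide by N: 74228 / 1855 = 40.015... → 40.0.

40.0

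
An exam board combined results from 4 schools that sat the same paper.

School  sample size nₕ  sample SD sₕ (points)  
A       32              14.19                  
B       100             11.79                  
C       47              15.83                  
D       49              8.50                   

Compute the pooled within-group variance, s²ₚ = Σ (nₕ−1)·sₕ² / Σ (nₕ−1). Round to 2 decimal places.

A: (32−1)·14.19² = 31·201.3561 = 6242.0391
B: (100−1)·11.79² = 99·139.0041 = 13761.4059
C: (47−1)·15.83² = 46·250.5889 = 11527.0894
D: (49−1)·8.50² = 48·72.25 = 3468
Numerator = 34998.5344; denominator = Σ(nₕ−1) = 224.
s²ₚ = 34998.5344/224 = 156.2435... → 156.24.

156.24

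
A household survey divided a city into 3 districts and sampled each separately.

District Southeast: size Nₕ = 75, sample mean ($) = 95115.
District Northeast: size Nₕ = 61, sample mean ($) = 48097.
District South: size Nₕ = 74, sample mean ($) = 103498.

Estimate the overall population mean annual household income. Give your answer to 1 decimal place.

84411.4

x̄_st = (Σ Nₕx̄ₕ) / (Σ Nₕ) = (75·95115 + 61·48097 + 74·103498) / 210
= 17726394 / 210 = 84411.4 → 84411.4.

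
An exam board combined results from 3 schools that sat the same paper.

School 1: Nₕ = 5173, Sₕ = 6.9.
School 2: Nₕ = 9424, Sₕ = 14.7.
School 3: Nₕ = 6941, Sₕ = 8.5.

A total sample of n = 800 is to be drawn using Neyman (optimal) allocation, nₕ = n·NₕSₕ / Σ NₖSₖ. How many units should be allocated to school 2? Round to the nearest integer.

Σ NₕSₕ = 5173·6.9 + 9424·14.7 + 6941·8.5 = 233225.
Share for 2: 138532.8/233225 = 0.59399.
n_2 = 800 × 0.59399 = 475.190... → 475.

475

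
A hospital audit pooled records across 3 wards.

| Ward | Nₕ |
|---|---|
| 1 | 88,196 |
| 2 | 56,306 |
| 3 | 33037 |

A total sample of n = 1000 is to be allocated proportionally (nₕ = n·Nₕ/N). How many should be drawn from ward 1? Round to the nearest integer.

497

Share of ward 1 = 88196/177539 = 0.49677.
Allocate 1000 × 0.49677 = 496.770... → 497.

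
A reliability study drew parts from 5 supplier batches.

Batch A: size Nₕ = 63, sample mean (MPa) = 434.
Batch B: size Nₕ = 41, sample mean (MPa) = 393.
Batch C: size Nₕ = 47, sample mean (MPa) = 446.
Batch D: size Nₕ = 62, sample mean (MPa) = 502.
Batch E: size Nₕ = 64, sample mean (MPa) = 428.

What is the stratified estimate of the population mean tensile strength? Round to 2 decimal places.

443.80

N = 63 + 41 + 47 + 62 + 64 = 277.
The stratified mean weights each stratum mean by its population share Nₕ/N.
Σ Nₕx̄ₕ = 63·434 + 41·393 + 47·446 + 62·502 + 64·428 = 27342 + 16113 + 20962 + 31124 + 27392 = 122933.
Divide by N: 122933 / 277 = 443.8014... → 443.80.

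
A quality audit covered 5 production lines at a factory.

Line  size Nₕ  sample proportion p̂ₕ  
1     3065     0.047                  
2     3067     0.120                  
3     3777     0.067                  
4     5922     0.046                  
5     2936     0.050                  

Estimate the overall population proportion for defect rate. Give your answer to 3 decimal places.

N = 3065 + 3067 + 3777 + 5922 + 2936 = 18767.
Overall proportion = Σ (Nₕ/N)·p̂ₕ.
Σ Nₕp̂ₕ = 144.055 + 368.04 + 253.059 + 272.412 + 146.8 = 1184.366.
1184.366 / 18767 = 0.06311... → 0.063.

0.063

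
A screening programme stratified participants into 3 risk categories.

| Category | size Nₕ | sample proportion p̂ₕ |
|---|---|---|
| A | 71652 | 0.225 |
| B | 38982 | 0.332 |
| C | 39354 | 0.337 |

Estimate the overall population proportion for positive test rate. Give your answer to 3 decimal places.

0.282

N = 71652 + 38982 + 39354 = 149988.
Overall proportion = Σ (Nₕ/N)·p̂ₕ.
Σ Nₕp̂ₕ = 16121.7 + 12942.024 + 13262.298 = 42326.022.
42326.022 / 149988 = 0.28220... → 0.282.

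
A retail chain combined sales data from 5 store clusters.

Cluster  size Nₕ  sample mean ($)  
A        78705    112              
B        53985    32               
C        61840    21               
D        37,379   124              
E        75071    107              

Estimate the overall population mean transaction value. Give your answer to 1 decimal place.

N = 306980; weights Wₕ = Nₕ/N = (0.2564, 0.1759, 0.2014, 0.1218, 0.2445).
x̄_st = Σ Wₕ·x̄ₕ = 0.2564·112 + 0.1759·32 + 0.2014·21 + 0.1218·124 + 0.2445·107 ≈ 79.838...
→ 79.8.

79.8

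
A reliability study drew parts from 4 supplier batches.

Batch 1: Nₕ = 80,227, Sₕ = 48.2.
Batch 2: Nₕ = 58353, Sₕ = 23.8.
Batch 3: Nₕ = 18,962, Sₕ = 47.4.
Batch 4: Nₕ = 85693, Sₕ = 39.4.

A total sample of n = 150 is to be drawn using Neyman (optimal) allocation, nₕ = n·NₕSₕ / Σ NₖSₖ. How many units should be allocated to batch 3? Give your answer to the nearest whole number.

Σ NₕSₕ = 80227·48.2 + 58353·23.8 + 18962·47.4 + 85693·39.4 = 9530845.8.
Share for 3: 898798.8/9530845.8 = 0.09430.
n_3 = 150 × 0.09430 = 14.146... → 14.

14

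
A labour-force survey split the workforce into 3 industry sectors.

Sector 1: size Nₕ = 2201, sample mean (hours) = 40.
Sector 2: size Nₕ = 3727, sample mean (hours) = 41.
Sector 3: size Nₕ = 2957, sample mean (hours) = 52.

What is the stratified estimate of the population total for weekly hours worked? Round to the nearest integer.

394611

1: 2201·40 = 88040
2: 3727·41 = 152807
3: 2957·52 = 153764
τ̂ = Σ Nₕx̄ₕ = 394611.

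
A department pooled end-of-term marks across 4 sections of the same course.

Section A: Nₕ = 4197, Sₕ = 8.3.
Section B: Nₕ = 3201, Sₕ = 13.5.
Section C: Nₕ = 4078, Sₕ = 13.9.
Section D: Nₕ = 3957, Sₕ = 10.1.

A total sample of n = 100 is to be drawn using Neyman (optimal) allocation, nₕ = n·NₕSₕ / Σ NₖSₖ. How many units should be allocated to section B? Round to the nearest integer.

25

A: NₕSₕ = 4197·8.3 = 34835.1
B: NₕSₕ = 3201·13.5 = 43213.5
C: NₕSₕ = 4078·13.9 = 56684.2
D: NₕSₕ = 3957·10.1 = 39965.7
Σ NₕSₕ = 174698.5.
n_B = 100·43213.5/174698.5 = 24.736... → 25.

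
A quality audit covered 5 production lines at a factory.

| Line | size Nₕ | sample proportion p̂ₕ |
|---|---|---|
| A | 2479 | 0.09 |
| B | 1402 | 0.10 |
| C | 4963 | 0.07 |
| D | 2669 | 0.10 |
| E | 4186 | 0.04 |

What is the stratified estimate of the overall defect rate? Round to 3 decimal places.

0.073

N = 2479 + 1402 + 4963 + 2669 + 4186 = 15699.
Overall proportion = Σ (Nₕ/N)·p̂ₕ.
Σ Nₕp̂ₕ = 223.11 + 140.2 + 347.41 + 266.9 + 167.44 = 1145.06.
1145.06 / 15699 = 0.07294... → 0.073.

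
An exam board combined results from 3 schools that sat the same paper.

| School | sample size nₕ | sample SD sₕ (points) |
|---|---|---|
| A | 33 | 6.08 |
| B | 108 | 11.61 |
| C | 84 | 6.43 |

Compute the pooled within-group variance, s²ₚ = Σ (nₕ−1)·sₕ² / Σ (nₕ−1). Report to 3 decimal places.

A: (33−1)·6.08² = 32·36.9664 = 1182.9248
B: (108−1)·11.61² = 107·134.7921 = 14422.7547
C: (84−1)·6.43² = 83·41.3449 = 3431.6267
Numerator = 19037.3062; denominator = Σ(nₕ−1) = 222.
s²ₚ = 19037.3062/222 = 85.75363... → 85.754.

85.754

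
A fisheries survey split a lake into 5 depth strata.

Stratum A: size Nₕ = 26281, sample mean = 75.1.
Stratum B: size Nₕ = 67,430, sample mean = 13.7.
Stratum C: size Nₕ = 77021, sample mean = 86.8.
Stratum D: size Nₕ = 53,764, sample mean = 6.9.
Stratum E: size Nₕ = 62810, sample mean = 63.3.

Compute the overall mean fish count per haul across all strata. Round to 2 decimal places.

48.48

N = 287306; weights Wₕ = Nₕ/N = (0.0915, 0.2347, 0.2681, 0.1871, 0.2186).
x̄_st = Σ Wₕ·x̄ₕ = 0.0915·75.1 + 0.2347·13.7 + 0.2681·86.8 + 0.1871·6.9 + 0.2186·63.3 ≈ 48.4841...
→ 48.48.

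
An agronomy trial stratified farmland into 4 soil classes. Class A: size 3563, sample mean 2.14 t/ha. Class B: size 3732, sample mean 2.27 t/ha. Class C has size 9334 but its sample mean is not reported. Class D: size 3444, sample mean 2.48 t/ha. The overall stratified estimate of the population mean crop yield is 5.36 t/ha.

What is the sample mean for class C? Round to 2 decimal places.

8.89

N = 3563 + 3732 + 9334 + 3444 = 20073.
Overall total = μ·N = 5.36·20073 = 107591.28.
Subtract the known strata: 3563·2.14 + 3732·2.27 + 3444·2.48 = 24637.58.
Remaining total for class C: 107591.28 − 24637.58 = 82953.7.
Divide by its size: 82953.7 / 9334 = 8.8873... → 8.89.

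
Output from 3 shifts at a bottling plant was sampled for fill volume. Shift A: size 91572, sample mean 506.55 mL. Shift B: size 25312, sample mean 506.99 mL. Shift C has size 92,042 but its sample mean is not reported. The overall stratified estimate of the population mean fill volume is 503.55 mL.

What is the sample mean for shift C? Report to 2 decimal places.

499.62

Σ Nₕx̄ₕ = N·μ, so 92042·x̄_C = 208926·503.55 − (91572·506.55 + 25312·506.99).
= 105204687.3 − 59218727.48 = 45985959.82.
x̄_C = 45985959.82 / 92042 = 499.6193... → 499.62.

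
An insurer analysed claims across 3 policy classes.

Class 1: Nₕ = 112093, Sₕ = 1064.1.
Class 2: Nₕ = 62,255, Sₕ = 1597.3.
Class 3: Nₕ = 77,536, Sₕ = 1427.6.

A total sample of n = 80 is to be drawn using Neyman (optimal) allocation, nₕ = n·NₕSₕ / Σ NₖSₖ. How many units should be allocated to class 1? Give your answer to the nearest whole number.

1: NₕSₕ = 112093·1064.1 = 119278161.3
2: NₕSₕ = 62255·1597.3 = 99439911.5
3: NₕSₕ = 77536·1427.6 = 110690393.6
Σ NₕSₕ = 329408466.4.
n_1 = 80·119278161.3/329408466.4 = 28.968... → 29.

29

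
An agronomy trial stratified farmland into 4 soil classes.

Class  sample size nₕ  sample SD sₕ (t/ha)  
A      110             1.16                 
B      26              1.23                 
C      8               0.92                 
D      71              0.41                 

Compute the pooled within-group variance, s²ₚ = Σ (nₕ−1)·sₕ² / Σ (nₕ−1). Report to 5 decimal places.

0.95822

Degrees of freedom: 109 + 25 + 7 + 70 = 211.
Σ(nₕ−1)sₕ² = 109·1.3456 + 25·1.5129 + 7·0.8464 + 70·0.1681 = 202.1847.
s²ₚ = 202.1847 / 211 = 0.9582213... → 0.95822.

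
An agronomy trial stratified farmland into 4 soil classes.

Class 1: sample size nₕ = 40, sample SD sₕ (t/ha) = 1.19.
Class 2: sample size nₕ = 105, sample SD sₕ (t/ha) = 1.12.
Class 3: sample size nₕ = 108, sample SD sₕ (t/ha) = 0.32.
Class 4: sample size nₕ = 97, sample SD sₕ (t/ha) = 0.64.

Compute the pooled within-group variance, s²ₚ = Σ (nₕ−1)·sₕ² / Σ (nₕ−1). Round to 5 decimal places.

Degrees of freedom: 39 + 104 + 107 + 96 = 346.
Σ(nₕ−1)sₕ² = 39·1.4161 + 104·1.2544 + 107·0.1024 + 96·0.4096 = 235.9639.
s²ₚ = 235.9639 / 346 = 0.6819766... → 0.68198.

0.68198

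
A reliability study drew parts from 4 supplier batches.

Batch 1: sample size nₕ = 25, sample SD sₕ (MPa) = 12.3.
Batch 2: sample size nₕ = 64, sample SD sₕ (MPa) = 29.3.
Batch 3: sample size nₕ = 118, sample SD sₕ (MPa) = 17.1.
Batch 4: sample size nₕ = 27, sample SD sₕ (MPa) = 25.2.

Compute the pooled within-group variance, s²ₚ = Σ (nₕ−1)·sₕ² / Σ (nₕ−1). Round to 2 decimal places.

1: (25−1)·12.3² = 24·151.29 = 3630.96
2: (64−1)·29.3² = 63·858.49 = 54084.87
3: (118−1)·17.1² = 117·292.41 = 34211.97
4: (27−1)·25.2² = 26·635.04 = 16511.04
Numerator = 108438.84; denominator = Σ(nₕ−1) = 230.
s²ₚ = 108438.84/230 = 471.4732... → 471.47.

471.47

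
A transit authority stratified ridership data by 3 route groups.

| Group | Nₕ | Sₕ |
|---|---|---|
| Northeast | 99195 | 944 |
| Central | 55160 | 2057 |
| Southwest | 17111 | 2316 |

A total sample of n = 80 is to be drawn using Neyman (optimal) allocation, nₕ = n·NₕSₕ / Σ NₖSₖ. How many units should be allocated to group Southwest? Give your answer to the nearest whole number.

13

Northeast: NₕSₕ = 99195·944 = 93640080
Central: NₕSₕ = 55160·2057 = 113464120
Southwest: NₕSₕ = 17111·2316 = 39629076
Σ NₕSₕ = 246733276.
n_Southwest = 80·39629076/246733276 = 12.849... → 13.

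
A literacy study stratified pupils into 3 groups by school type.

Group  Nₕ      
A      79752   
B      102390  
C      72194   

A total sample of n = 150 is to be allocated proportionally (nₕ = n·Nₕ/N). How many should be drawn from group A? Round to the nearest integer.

Share of group A = 79752/254336 = 0.31357.
Allocate 150 × 0.31357 = 47.035... → 47.

47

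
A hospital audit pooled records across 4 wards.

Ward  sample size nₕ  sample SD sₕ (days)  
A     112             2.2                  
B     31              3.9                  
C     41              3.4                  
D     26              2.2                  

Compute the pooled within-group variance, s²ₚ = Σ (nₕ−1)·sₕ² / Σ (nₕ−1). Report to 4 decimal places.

7.6550

A: (112−1)·2.2² = 111·4.84 = 537.24
B: (31−1)·3.9² = 30·15.21 = 456.3
C: (41−1)·3.4² = 40·11.56 = 462.4
D: (26−1)·2.2² = 25·4.84 = 121
Numerator = 1576.94; denominator = Σ(nₕ−1) = 206.
s²ₚ = 1576.94/206 = 7.655049... → 7.6550.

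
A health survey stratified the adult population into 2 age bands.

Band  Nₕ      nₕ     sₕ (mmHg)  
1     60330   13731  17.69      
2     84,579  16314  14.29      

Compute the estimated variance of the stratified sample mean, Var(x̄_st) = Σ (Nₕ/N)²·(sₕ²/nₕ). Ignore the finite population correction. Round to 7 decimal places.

0.0082145

N = 144909. Term for each stratum: Wₕ²sₕ²/nₕ.
Var(x̄_st) = 0.0039502941 + 0.0042642079 = 0.0082145020 → 0.0082145.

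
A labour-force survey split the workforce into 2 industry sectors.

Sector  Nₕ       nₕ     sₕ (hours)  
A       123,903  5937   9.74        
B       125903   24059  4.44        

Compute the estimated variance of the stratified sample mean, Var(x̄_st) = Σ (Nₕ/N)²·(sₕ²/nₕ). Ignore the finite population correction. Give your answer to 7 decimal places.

N = 249806. Term for each stratum: Wₕ²sₕ²/nₕ.
Var(x̄_st) = 0.0039310519 + 0.0002081396 = 0.0041391915 → 0.0041392.

0.0041392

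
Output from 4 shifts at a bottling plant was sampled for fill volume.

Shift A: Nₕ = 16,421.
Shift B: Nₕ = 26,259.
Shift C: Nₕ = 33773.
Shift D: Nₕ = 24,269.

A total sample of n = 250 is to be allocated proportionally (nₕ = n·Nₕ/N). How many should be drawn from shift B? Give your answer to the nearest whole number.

65

Share of shift B = 26259/100722 = 0.26071.
Allocate 250 × 0.26071 = 65.177... → 65.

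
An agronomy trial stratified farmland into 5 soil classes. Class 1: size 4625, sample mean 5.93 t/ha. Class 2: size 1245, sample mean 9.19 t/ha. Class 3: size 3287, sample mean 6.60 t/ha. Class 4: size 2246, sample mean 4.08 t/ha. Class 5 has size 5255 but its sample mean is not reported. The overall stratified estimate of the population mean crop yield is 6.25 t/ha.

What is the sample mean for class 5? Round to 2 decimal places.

6.54

N = 4625 + 1245 + 3287 + 2246 + 5255 = 16658.
Overall total = μ·N = 6.25·16658 = 104112.5.
Subtract the known strata: 4625·5.93 + 1245·9.19 + 3287·6.60 + 2246·4.08 = 69725.68.
Remaining total for class 5: 104112.5 − 69725.68 = 34386.82.
Divide by its size: 34386.82 / 5255 = 6.5436... → 6.54.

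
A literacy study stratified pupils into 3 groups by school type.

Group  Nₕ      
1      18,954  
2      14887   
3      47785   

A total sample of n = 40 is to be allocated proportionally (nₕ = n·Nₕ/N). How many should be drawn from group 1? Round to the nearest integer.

9

N = 18954 + 14887 + 47785 = 81626.
n_1 = 40·18954/81626 = 9.288... → 9.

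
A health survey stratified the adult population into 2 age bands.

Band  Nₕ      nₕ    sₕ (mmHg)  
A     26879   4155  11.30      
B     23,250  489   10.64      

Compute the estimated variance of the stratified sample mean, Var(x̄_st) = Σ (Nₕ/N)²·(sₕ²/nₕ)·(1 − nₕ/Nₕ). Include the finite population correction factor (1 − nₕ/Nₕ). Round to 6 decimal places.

0.056224

N = 50129; Wₕ = Nₕ/N.
band A: (26879/50129)²·11.30²/4155·(1 − 4155/26879) = 0.007469743
band B: (23250/50129)²·10.64²/489·(1 − 489/23250) = 0.048754040
Sum = 0.056223783 → 0.056224.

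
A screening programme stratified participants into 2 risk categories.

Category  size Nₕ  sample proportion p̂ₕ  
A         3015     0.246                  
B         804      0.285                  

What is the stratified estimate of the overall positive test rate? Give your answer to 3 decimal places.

N = 3015 + 804 = 3819.
Overall proportion = Σ (Nₕ/N)·p̂ₕ.
Σ Nₕp̂ₕ = 741.69 + 229.14 = 970.83.
970.83 / 3819 = 0.25421... → 0.254.

0.254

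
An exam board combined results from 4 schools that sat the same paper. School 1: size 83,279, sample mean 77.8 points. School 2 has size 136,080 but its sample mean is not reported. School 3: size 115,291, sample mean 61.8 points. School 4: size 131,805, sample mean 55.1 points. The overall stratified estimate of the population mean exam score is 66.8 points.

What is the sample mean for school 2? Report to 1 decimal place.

N = 83279 + 136080 + 115291 + 131805 = 466455.
Overall total = μ·N = 66.8·466455 = 31159194.
Subtract the known strata: 83279·77.8 + 115291·61.8 + 131805·55.1 = 20866545.5.
Remaining total for school 2: 31159194 − 20866545.5 = 10292648.5.
Divide by its size: 10292648.5 / 136080 = 75.637... → 75.6.

75.6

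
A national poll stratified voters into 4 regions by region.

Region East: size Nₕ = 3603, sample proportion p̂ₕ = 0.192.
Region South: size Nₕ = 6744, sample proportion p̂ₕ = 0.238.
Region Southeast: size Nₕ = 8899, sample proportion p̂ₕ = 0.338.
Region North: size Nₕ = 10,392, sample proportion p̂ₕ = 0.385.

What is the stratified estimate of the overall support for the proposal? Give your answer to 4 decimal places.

N = 3603 + 6744 + 8899 + 10392 = 29638.
Overall proportion = Σ (Nₕ/N)·p̂ₕ.
Σ Nₕp̂ₕ = 691.776 + 1605.072 + 3007.862 + 4000.92 = 9305.63.
9305.63 / 29638 = 0.313976... → 0.3140.

0.3140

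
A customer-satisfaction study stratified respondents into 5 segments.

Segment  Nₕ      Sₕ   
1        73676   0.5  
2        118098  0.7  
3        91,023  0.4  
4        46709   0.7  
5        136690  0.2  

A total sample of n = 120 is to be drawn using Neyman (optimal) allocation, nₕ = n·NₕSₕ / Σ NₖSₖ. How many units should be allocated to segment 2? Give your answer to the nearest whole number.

46

Σ NₕSₕ = 73676·0.5 + 118098·0.7 + 91023·0.4 + 46709·0.7 + 136690·0.2 = 215950.1.
Share for 2: 82668.6/215950.1 = 0.38281.
n_2 = 120 × 0.38281 = 45.938... → 46.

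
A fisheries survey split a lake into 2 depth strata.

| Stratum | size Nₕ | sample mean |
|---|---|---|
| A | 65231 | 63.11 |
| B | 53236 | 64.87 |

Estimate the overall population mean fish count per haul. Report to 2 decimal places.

63.90

N = 65231 + 53236 = 118467.
The stratified mean weights each stratum mean by its population share Nₕ/N.
Σ Nₕx̄ₕ = 65231·63.11 + 53236·64.87 = 4116728.41 + 3453419.32 = 7570147.73.
Divide by N: 7570147.73 / 118467 = 63.9009... → 63.90.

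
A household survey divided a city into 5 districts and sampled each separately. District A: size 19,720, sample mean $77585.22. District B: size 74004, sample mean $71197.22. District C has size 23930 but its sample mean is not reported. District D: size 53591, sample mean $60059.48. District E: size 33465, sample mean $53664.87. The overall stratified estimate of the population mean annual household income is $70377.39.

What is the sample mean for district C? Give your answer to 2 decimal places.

108380.84

N = 19720 + 74004 + 23930 + 53591 + 33465 = 204710.
Overall total = μ·N = 70377.39·204710 = 14406955506.9.
Subtract the known strata: 19720·77585.22 + 74004·71197.22 + 53591·60059.48 + 33465·53664.87 = 11813402074.51.
Remaining total for district C: 14406955506.9 − 11813402074.51 = 2593553432.39.
Divide by its size: 2593553432.39 / 23930 = 108380.8371... → 108380.84.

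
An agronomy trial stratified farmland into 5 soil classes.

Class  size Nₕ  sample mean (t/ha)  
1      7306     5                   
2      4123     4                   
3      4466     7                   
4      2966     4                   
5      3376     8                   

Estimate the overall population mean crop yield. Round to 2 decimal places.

N = 22237; weights Wₕ = Nₕ/N = (0.3286, 0.1854, 0.2008, 0.1334, 0.1518).
x̄_st = Σ Wₕ·x̄ₕ = 0.3286·5 + 0.1854·4 + 0.2008·7 + 0.1334·4 + 0.1518·8 ≈ 5.5383...
→ 5.54.

5.54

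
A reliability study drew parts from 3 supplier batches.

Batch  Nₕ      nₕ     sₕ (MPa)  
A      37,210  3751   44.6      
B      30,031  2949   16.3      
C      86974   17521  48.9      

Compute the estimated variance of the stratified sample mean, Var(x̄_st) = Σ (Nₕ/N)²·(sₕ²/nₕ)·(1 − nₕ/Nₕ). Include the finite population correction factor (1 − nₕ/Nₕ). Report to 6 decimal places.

N = 154215. Term for each stratum: Wₕ²sₕ²/nₕ·(1−nₕ/Nₕ).
Var(x̄_st) = 0.027761443 + 0.003081043 + 0.034664588 = 0.065507074 → 0.065507.

0.065507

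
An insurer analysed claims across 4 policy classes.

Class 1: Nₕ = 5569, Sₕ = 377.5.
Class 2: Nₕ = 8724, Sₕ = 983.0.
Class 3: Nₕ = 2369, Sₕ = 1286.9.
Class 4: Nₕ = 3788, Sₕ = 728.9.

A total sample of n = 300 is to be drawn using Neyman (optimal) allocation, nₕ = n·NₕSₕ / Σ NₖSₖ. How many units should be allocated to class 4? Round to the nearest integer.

50

1: NₕSₕ = 5569·377.5 = 2102297.5
2: NₕSₕ = 8724·983.0 = 8575692
3: NₕSₕ = 2369·1286.9 = 3048666.1
4: NₕSₕ = 3788·728.9 = 2761073.2
Σ NₕSₕ = 16487728.8.
n_4 = 300·2761073.2/16487728.8 = 50.239... → 50.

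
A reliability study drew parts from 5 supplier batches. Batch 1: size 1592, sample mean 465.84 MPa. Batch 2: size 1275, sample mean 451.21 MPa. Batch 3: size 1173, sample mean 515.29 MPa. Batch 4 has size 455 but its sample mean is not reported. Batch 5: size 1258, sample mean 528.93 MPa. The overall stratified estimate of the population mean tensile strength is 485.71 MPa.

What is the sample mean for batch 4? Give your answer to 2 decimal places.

N = 1592 + 1275 + 1173 + 455 + 1258 = 5753.
Overall total = μ·N = 485.71·5753 = 2794289.63.
Subtract the known strata: 1592·465.84 + 1275·451.21 + 1173·515.29 + 1258·528.93 = 2586739.14.
Remaining total for batch 4: 2794289.63 − 2586739.14 = 207550.49.
Divide by its size: 207550.49 / 455 = 456.1549... → 456.15.

456.15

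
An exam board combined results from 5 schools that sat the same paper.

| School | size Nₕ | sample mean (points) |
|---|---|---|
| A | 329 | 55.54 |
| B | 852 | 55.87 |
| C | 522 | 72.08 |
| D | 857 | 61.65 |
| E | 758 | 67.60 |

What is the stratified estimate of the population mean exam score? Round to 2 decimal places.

N = 3318; weights Wₕ = Nₕ/N = (0.0992, 0.2568, 0.1573, 0.2583, 0.2285).
x̄_st = Σ Wₕ·x̄ₕ = 0.0992·55.54 + 0.2568·55.87 + 0.1573·72.08 + 0.2583·61.65 + 0.2285·67.60 ≈ 62.5601...
→ 62.56.

62.56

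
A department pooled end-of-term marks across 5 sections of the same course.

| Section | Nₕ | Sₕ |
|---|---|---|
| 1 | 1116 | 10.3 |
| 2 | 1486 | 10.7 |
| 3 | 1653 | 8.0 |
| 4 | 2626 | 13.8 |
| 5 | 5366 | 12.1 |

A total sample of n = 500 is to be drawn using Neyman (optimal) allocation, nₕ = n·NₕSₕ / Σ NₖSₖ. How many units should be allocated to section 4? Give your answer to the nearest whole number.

1: NₕSₕ = 1116·10.3 = 11494.8
2: NₕSₕ = 1486·10.7 = 15900.2
3: NₕSₕ = 1653·8.0 = 13224
4: NₕSₕ = 2626·13.8 = 36238.8
5: NₕSₕ = 5366·12.1 = 64928.6
Σ NₕSₕ = 141786.4.
n_4 = 500·36238.8/141786.4 = 127.794... → 128.

128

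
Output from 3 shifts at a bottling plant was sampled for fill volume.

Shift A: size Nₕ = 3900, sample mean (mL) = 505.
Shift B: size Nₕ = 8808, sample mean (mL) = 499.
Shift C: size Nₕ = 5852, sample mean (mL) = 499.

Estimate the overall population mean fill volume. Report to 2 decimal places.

500.26

N = 3900 + 8808 + 5852 = 18560.
Overall mean = Σ (Nₕ/N)·x̄ₕ — weight by population share, not a simple average.
Σ Nₕx̄ₕ = 3900·505 + 8808·499 + 5852·499 = 1969500 + 4395192 + 2920148 = 9284840.
Divide by N: 9284840 / 18560 = 500.2608... → 500.26.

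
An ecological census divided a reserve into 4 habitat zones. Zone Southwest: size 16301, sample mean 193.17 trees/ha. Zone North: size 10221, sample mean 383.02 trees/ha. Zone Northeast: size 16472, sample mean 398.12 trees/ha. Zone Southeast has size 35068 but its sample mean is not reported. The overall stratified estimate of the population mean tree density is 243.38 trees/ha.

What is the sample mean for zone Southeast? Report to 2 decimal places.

Σ Nₕx̄ₕ = N·μ, so 35068·x̄_Southeast = 78062·243.38 − (16301·193.17 + 10221·383.02 + 16472·398.12).
= 18998729.56 − 13621544.23 = 5377185.33.
x̄_Southeast = 5377185.33 / 35068 = 153.3360... → 153.34.

153.34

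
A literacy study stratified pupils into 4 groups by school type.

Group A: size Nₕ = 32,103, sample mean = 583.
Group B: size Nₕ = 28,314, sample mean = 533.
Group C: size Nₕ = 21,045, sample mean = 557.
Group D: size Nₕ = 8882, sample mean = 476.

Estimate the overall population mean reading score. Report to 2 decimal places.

N = 90344; weights Wₕ = Nₕ/N = (0.3553, 0.3134, 0.2329, 0.0983).
x̄_st = Σ Wₕ·x̄ₕ = 0.3553·583 + 0.3134·533 + 0.2329·557 + 0.0983·476 ≈ 550.7539...
→ 550.75.

550.75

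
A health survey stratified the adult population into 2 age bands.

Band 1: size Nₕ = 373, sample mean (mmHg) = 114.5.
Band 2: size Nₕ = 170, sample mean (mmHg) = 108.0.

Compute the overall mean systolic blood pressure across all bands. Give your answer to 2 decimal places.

112.47

x̄_st = (Σ Nₕx̄ₕ) / (Σ Nₕ) = (373·114.5 + 170·108.0) / 543
= 61068.5 / 543 = 112.4650... → 112.47.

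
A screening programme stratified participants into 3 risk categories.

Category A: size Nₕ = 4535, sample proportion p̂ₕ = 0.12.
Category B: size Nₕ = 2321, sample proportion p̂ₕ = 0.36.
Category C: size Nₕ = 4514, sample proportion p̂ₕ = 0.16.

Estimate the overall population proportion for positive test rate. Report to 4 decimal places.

Wₕ = Nₕ/N with N = 11370: 0.3989, 0.2041, 0.3970.
p̂_st = 0.3989·0.12 + 0.2041·0.36 + 0.3970·0.16 ≈ 0.184872... → 0.1849.

0.1849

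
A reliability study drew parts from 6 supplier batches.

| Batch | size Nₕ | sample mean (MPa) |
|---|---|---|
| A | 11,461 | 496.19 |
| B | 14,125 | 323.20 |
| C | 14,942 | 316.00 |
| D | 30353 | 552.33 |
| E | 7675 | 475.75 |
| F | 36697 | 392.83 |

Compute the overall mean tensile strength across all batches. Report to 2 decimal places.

N = 115253; weights Wₕ = Nₕ/N = (0.0994, 0.1226, 0.1296, 0.2634, 0.0666, 0.3184).
x̄_st = Σ Wₕ·x̄ₕ = 0.0994·496.19 + 0.1226·323.20 + 0.1296·316.00 + 0.2634·552.33 + 0.0666·475.75 + 0.3184·392.83 ≈ 432.1418...
→ 432.14.

432.14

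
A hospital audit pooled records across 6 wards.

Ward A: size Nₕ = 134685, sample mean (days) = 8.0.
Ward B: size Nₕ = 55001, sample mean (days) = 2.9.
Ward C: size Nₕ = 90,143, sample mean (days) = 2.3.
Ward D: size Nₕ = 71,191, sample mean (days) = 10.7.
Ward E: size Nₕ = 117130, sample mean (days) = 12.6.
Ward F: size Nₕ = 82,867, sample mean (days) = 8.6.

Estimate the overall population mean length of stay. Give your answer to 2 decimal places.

7.98

N = 551017; weights Wₕ = Nₕ/N = (0.2444, 0.0998, 0.1636, 0.1292, 0.2126, 0.1504).
x̄_st = Σ Wₕ·x̄ₕ = 0.2444·8.0 + 0.0998·2.9 + 0.1636·2.3 + 0.1292·10.7 + 0.2126·12.6 + 0.1504·8.6 ≈ 7.9753...
→ 7.98.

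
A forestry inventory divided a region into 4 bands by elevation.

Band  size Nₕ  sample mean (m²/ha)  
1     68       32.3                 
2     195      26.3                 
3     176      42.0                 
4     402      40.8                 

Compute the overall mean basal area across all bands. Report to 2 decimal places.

x̄_st = (Σ Nₕx̄ₕ) / (Σ Nₕ) = (68·32.3 + 195·26.3 + 176·42.0 + 402·40.8) / 841
= 31118.5 / 841 = 37.0018... → 37.00.

37.00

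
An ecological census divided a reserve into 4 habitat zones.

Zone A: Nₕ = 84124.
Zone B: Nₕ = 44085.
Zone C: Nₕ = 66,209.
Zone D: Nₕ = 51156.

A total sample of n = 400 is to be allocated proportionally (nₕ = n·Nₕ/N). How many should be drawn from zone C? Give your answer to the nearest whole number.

Share of zone C = 66209/245574 = 0.26961.
Allocate 400 × 0.26961 = 107.844... → 108.

108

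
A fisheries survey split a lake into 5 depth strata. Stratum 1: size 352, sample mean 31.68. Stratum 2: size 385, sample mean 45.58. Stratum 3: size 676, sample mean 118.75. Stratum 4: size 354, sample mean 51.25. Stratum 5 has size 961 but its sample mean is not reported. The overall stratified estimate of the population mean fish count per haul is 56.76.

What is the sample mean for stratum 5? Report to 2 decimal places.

N = 352 + 385 + 676 + 354 + 961 = 2728.
Overall total = μ·N = 56.76·2728 = 154841.28.
Subtract the known strata: 352·31.68 + 385·45.58 + 676·118.75 + 354·51.25 = 127117.16.
Remaining total for stratum 5: 154841.28 − 127117.16 = 27724.12.
Divide by its size: 27724.12 / 961 = 28.8492... → 28.85.

28.85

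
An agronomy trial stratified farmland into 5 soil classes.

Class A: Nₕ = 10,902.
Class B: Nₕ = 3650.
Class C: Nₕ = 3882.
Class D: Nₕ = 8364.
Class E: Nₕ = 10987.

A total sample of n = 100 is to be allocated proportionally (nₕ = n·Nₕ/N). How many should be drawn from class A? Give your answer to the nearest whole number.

N = 10902 + 3650 + 3882 + 8364 + 10987 = 37785.
n_A = 100·10902/37785 = 28.853... → 29.

29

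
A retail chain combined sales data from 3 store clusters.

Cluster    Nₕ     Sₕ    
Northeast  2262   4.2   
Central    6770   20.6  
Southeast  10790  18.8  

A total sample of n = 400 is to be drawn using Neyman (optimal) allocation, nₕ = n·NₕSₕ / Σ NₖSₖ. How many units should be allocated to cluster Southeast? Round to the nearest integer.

231

Northeast: NₕSₕ = 2262·4.2 = 9500.4
Central: NₕSₕ = 6770·20.6 = 139462
Southeast: NₕSₕ = 10790·18.8 = 202852
Σ NₕSₕ = 351814.4.
n_Southeast = 400·202852/351814.4 = 230.635... → 231.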